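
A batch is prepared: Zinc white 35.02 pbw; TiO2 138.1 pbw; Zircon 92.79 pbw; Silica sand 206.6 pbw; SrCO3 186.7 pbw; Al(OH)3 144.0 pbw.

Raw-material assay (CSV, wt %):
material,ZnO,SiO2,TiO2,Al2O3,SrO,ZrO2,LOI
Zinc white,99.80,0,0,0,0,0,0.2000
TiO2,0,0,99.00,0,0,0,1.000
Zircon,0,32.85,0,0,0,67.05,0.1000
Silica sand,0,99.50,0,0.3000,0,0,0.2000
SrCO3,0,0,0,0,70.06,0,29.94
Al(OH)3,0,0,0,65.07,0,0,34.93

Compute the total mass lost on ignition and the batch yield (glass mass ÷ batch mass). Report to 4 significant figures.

All arithmetic holds full precision at each step; in-progress results are displayed, rounded to 4 significant figures, at each printed step; each reported value includes exactly one rounding. The derived quantities, which include the six compositions, glass mass, yield, totals, ignition loss, are carried at full precision, as given in problem or answer, using the weight values for 695.1 pbw of glass.
LOI of each material in turn:
  Zinc white: 35.02 × 0.002000 = 0.07004 pbw
  TiO2: 138.1 × 0.01000 = 1.381 pbw
  Zircon: 92.79 × 0.001000 = 0.09279 pbw
  Silica sand: 206.6 × 0.002000 = 0.4132 pbw
  SrCO3: 186.7 × 0.2994 = 55.90 pbw
  Al(OH)3: 144.0 × 0.3493 = 50.30 pbw
Total LOI = 108.2 pbw
Glass = batch − LOI = 803.2 − 108.2 = 695.1 pbw

LOI loss = 108.2 pbw; glass = 695.1 pbw; yield = 86.53%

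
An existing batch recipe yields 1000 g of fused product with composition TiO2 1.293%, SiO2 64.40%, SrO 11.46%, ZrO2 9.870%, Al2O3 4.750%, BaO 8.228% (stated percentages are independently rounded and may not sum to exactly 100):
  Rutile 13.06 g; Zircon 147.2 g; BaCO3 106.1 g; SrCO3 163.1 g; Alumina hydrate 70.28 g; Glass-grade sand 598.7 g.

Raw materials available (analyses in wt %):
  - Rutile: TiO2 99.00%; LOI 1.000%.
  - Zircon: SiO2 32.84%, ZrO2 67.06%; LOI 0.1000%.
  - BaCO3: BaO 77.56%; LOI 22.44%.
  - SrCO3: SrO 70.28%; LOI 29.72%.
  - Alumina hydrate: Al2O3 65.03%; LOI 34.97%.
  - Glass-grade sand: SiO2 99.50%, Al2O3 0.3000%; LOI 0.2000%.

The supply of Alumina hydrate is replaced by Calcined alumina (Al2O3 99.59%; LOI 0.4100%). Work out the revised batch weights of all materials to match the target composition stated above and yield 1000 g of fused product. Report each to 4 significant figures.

All internal work holds exact precision through every step — working values are displayed with 4-significant-figure rounding in the working — a single rounding produces each reported number; all derived quantities, which include glass mass, the yield, the totals, six oxide percentages, LOI, are re-derived at full float precision, exactly as printed in either problem or answer, from the weighed amounts for 1000 g of glass.
Oxide-by-oxide targets in 1000 g fused product:
  TiO2: 1.293% × 1000 = 12.93 g
  SiO2: 64.40% × 1000 = 644.0 g
  SrO: 11.46% × 1000 = 114.6 g
  ZrO2: 9.870% × 1000 = 98.70 g
  Al2O3: 4.750% × 1000 = 47.50 g
  BaO: 8.228% × 1000 = 82.28 g
Verifying the oxide balance per the reported batch figures, relative to the basis at hand (sum by sum, the targets are met once rounding is allowed for):
  TiO2: 13.06·0.9900 = 12.93 g (target 12.93 g)
  SiO2: 147.2·0.3284 + 598.7·0.9950 = 644.0 g (target 644.0 g)
  SrO: 163.1·0.7028 = 114.6 g (target 114.6 g)
  ZrO2: 147.2·0.6706 = 98.71 g (target 98.70 g)
  Al2O3: 45.89·0.9959 + 598.7·0.003000 = 47.50 g (target 47.50 g)
  BaO: 106.1·0.7756 = 82.29 g (target 82.28 g)
Consistency of the glass mass: Σ batch − LOI loss = 1000 g (the Σ of target masses is 1000 g; with the basis standing at 1000 g — differing by rounding only).
Batch grand total — Σ batch = 1074 g; Σ batch·LOI gives LOI loss = 73.95 g; yield, glass over the total, = 93.12%.

Revised batch per 1000 g fused product:
  Rutile: 13.06 g
  Zircon: 147.2 g
  BaCO3: 106.1 g
  SrCO3: 163.1 g
  Calcined alumina: 45.89 g
  Glass-grade sand: 598.7 g
Total batch = 1074 g; LOI loss = 73.95 g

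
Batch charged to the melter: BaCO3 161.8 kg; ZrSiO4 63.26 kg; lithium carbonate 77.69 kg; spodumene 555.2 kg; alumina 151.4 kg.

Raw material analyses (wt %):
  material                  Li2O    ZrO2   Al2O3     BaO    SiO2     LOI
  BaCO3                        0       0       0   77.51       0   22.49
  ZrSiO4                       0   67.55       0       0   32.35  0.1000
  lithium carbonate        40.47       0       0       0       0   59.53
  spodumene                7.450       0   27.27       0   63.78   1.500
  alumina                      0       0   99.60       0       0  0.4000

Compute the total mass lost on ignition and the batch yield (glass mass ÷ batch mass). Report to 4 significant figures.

In-progress results are rounded to 4 significant figures when quoted; every computation carries exact precision at every stage — a single rounding completes every reported value — derived quantities are rebuilt in exact precision (the totals, glass mass, LOI, yield, the five compositions) using the weight values for 917.7 kg of glass precisely as stated by either problem or answer.
LOI of each material in turn:
  BaCO3: 161.8 × 0.2249 = 36.39 kg
  ZrSiO4: 63.26 × 0.001000 = 0.06326 kg
  lithium carbonate: 77.69 × 0.5953 = 46.25 kg
  spodumene: 555.2 × 0.01500 = 8.328 kg
  alumina: 151.4 × 0.004000 = 0.6056 kg
Total LOI = 91.63 kg
Glass = batch − LOI = 1009 − 91.63 = 917.7 kg

LOI loss = 91.63 kg; glass = 917.7 kg; yield = 90.92%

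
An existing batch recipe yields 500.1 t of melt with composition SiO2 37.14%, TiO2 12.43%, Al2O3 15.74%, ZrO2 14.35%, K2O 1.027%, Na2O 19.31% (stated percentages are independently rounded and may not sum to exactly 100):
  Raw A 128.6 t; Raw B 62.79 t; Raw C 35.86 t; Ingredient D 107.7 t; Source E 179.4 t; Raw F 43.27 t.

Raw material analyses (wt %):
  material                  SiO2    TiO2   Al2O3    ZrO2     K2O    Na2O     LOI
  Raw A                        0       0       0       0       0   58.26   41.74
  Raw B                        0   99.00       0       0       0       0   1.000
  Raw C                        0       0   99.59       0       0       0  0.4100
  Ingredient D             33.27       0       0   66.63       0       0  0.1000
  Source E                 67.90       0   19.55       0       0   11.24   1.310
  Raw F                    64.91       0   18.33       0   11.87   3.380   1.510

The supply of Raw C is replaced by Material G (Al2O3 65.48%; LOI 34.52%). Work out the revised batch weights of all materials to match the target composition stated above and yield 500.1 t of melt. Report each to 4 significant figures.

All arithmetic runs at full float precision in all steps. Mid-chain values are displayed (rounded to 4 significant figures) when written out; each reported figure includes exactly one rounding. All derived quantities, including the yield, ignition loss, the totals, glass mass, the six compositions, are carried from the batch weights for 500.1 t of glass in full float precision precisely as stated by problem or answer.
Per-oxide target masses for 500.1 t melt:
  SiO2: 37.14% × 500.1 = 185.7 t
  TiO2: 12.43% × 500.1 = 62.16 t
  Al2O3: 15.74% × 500.1 = 78.72 t
  ZrO2: 14.35% × 500.1 = 71.76 t
  K2O: 1.027% × 500.1 = 5.136 t
  Na2O: 19.31% × 500.1 = 96.57 t
Checking each oxide sum with the batch weights as given, for the quoted basis mass (each sum matches its target mass net of answer rounding effects):
  SiO2: 107.7·0.3327 + 179.4·0.6790 + 43.27·0.6491 = 185.7 t (target 185.7 t)
  TiO2: 62.79·0.9900 = 62.16 t (target 62.16 t)
  Al2O3: 54.54·0.6548 + 179.4·0.1955 + 43.27·0.1833 = 78.72 t (target 78.72 t)
  ZrO2: 107.7·0.6663 = 71.76 t (target 71.76 t)
  K2O: 43.27·0.1187 = 5.136 t (target 5.136 t)
  Na2O: 128.6·0.5826 + 179.4·0.1124 + 43.27·0.03380 = 96.55 t (target 96.57 t)
Glass-mass closure: batch Σ − ignition loss = 500.1 t (the Σ of target masses is 500.1 t; stated basis 500.1 t — any gap is answer rounding).
Batch total: Σ batch = 576.3 t; LOI loss = Σ batch·LOI = 76.24 t; glass ÷ batch gives a yield of 86.77%.

Revised batch per 500.1 t melt:
  Raw A: 128.6 t
  Raw B: 62.79 t
  Material G: 54.54 t
  Ingredient D: 107.7 t
  Source E: 179.4 t
  Raw F: 43.27 t
Total batch = 576.3 t; LOI loss = 76.24 t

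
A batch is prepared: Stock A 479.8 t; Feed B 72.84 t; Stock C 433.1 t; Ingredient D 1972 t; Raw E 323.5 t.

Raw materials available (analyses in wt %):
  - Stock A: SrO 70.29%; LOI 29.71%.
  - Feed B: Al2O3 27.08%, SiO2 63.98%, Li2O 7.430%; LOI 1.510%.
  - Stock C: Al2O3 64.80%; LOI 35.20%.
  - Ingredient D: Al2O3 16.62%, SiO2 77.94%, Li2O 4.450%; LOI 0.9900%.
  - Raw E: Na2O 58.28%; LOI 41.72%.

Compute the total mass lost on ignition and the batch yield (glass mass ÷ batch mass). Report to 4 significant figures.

Working values are printed (rounded to four significant digits) on the page; each numeric step keeps full precision at every stage — a single rounding completes each reported figure — all derived quantities, which include ignition loss, glass mass, yield, the five compositions, totals, are computed at exact precision, precisely as stated by the problem or answer text, from the batch weights for 2831 t of glass.
Ignition loss by material:
  Stock A: 479.8 × 0.2971 = 142.5 t
  Feed B: 72.84 × 0.01510 = 1.100 t
  Stock C: 433.1 × 0.3520 = 152.5 t
  Ingredient D: 1972 × 0.009900 = 19.52 t
  Raw E: 323.5 × 0.4172 = 135.0 t
Total LOI = 450.6 t
Glass = batch − LOI = 3281 − 450.6 = 2831 t

LOI loss = 450.6 t; glass = 2831 t; yield = 86.27%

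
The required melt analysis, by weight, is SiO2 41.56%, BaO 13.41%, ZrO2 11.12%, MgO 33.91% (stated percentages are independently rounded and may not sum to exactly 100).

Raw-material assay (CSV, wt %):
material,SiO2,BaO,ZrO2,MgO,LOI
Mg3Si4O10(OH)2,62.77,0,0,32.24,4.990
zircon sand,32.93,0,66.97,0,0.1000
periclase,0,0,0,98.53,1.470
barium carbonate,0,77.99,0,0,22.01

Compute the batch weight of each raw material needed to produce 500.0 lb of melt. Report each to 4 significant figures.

Batch per 500.0 lb melt:
  Mg3Si4O10(OH)2: 287.5 lb
  zircon sand: 83.02 lb
  periclase: 78.01 lb
  barium carbonate: 85.97 lb
Total batch = 534.5 lb; LOI loss = 34.50 lb; yield = 93.55%

Values along the way appear (rounded to four significant digits) at each printed step; the working math holds full float precision end to end — each reported result receives exactly one rounding. All derived quantities are rebuilt using the weight values for 500.0 lb of glass at exact precision (LOI, yield, net glass mass, totals, the four compositions) as quoted within the problem or answer text.
Oxide-by-oxide targets in 500.0 lb melt:
  SiO2: 41.56% × 500.0 = 207.8 lb
  BaO: 13.41% × 500.0 = 67.05 lb
  ZrO2: 11.12% × 500.0 = 55.60 lb
  MgO: 33.91% × 500.0 = 169.6 lb
Per-oxide balance check working from each reported weight, for the quoted basis mass (each sum matches its target mass inside rounding margins):
  SiO2: 287.5·0.6277 + 83.02·0.3293 = 207.8 lb (target 207.8 lb)
  BaO: 85.97·0.7799 = 67.05 lb (target 67.05 lb)
  ZrO2: 83.02·0.6697 = 55.60 lb (target 55.60 lb)
  MgO: 287.5·0.3224 + 78.01·0.9853 = 169.6 lb (target 169.6 lb)
Glass-mass sanity pass: batch Σ − ignition loss = 500.0 lb (the Σ of target masses is 500.0 lb; basis as stated: 500.0 lb — a pure rounding effect).
Adding the batch up: Σ batch = 534.5 lb; Σ batch·LOI gives LOI loss = 34.50 lb; yield, glass over the total, = 93.55%.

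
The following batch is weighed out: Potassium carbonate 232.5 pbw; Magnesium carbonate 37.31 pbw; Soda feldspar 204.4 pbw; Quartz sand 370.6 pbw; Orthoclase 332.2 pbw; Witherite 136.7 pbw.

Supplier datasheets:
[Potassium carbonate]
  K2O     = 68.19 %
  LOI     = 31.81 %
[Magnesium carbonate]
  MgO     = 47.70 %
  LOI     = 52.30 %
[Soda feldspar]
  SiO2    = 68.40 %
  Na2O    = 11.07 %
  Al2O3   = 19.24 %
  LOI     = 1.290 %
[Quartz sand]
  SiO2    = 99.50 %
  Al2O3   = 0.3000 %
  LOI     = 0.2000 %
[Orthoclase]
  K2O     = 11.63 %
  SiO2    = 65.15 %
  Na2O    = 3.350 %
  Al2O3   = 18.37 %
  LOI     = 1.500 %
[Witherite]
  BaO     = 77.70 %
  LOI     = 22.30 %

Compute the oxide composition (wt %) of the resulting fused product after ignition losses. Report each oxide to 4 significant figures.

Glass mass = 1181 pbw (batch 1314 − LOI 132.3).
Composition: K2O 16.69%, SiO2 61.37%, BaO 8.991%, MgO 1.506%, Na2O 2.857%, Al2O3 8.588%

The intermediate values are displayed (rounded to 4 significant figures) on the page. Exact precision is held at all times; every reported value is rounded only once — derived quantities, which include the yield, LOI, six oxide percentages, glass mass, the totals, are re-derived at full precision, exactly as shown in the problem or answer text, using the weight values for 1181 pbw of glass.
Mass of each oxide from the mix:
  K2O: 232.5·0.6819 + 332.2·0.1163 = 197.2 pbw
  SiO2: 204.4·0.6840 + 370.6·0.9950 + 332.2·0.6515 = 725.0 pbw
  BaO: 136.7·0.7770 = 106.2 pbw
  MgO: 37.31·0.4770 = 17.80 pbw
  Na2O: 204.4·0.1107 + 332.2·0.03350 = 33.76 pbw
  Al2O3: 204.4·0.1924 + 370.6·0.003000 + 332.2·0.1837 = 101.5 pbw
LOI: 232.5·0.3181 + 37.31·0.5230 + 204.4·0.01290 + 370.6·0.002000 + 332.2·0.01500 + 136.7·0.2230 = 132.3 pbw
Glass = total batch minus LOI = 1314 − 132.3 = 1181 pbw (the oxide masses sum to this)
wt % = oxide mass / glass mass × 100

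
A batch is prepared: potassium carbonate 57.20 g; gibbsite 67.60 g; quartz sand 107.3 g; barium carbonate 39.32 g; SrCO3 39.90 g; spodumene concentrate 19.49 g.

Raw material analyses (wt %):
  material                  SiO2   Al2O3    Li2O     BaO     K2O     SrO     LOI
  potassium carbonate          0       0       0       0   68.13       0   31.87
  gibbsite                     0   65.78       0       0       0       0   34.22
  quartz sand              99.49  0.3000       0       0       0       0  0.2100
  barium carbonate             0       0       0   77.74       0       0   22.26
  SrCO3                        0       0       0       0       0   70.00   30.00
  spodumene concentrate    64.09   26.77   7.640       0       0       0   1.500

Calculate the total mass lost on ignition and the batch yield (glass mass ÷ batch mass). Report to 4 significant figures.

LOI loss = 62.60 g; glass = 268.2 g; yield = 81.08%

Each numeric step maintains full precision from start to finish — the intermediate values are printed rounded to 4 significant figures when written out; a single rounding finalizes each reported number. All derived quantities are computed at full precision (LOI, the six compositions, yield, totals, net glass mass) starting from the weights at 268.2 g of glass as given in the problem or answer text.
LOI of each material in turn:
  potassium carbonate: 57.20 × 0.3187 = 18.23 g
  gibbsite: 67.60 × 0.3422 = 23.13 g
  quartz sand: 107.3 × 0.002100 = 0.2253 g
  barium carbonate: 39.32 × 0.2226 = 8.753 g
  SrCO3: 39.90 × 0.3000 = 11.97 g
  spodumene concentrate: 19.49 × 0.01500 = 0.2923 g
Total LOI = 62.60 g
Glass = batch − LOI = 330.8 − 62.60 = 268.2 g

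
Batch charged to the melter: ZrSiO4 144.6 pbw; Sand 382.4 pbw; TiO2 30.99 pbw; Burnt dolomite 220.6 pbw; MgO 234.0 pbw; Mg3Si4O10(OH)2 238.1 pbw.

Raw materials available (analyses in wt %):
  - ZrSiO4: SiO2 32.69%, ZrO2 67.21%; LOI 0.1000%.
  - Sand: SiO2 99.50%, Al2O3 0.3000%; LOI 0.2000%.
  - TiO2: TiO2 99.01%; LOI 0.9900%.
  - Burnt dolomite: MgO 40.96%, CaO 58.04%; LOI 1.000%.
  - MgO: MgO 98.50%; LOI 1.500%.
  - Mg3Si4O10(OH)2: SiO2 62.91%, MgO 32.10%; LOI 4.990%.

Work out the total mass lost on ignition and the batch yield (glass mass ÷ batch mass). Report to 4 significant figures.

Each numeric step holds full precision at all times; working values are printed rounded to 4 significant figures between the steps — every reported value takes a single rounding; the derived quantities are computed from the batch weights per 1232 pbw of glass in exact precision (net glass mass, ignition loss, the totals, the yield, the six compositions), as quoted within the question or the answer.
Material-by-material LOI:
  ZrSiO4: 144.6 × 0.001000 = 0.1446 pbw
  Sand: 382.4 × 0.002000 = 0.7648 pbw
  TiO2: 30.99 × 0.009900 = 0.3068 pbw
  Burnt dolomite: 220.6 × 0.01000 = 2.206 pbw
  MgO: 234.0 × 0.01500 = 3.510 pbw
  Mg3Si4O10(OH)2: 238.1 × 0.04990 = 11.88 pbw
Total LOI = 18.81 pbw
Glass = batch − LOI = 1251 − 18.81 = 1232 pbw

LOI loss = 18.81 pbw; glass = 1232 pbw; yield = 98.50%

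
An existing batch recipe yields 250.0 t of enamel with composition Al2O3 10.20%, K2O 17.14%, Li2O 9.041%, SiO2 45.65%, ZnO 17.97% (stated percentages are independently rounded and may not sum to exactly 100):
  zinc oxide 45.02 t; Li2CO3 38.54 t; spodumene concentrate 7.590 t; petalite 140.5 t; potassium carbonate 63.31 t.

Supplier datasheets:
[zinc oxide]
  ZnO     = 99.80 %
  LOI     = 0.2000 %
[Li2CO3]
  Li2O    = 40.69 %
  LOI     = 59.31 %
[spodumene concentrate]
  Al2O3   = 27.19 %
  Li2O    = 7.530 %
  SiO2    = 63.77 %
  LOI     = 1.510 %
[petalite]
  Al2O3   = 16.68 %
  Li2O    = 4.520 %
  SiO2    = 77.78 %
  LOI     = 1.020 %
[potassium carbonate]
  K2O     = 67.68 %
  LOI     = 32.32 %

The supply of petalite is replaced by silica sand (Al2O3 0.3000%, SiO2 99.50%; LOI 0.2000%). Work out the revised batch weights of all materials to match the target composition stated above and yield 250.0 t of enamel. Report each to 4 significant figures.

Revised batch per 250.0 t enamel:
  zinc oxide: 45.02 t
  Li2CO3: 38.30 t
  spodumene concentrate: 93.18 t
  silica sand: 54.98 t
  potassium carbonate: 63.31 t
Total batch = 294.8 t; LOI loss = 44.78 t

In-progress results are displayed (rounded to four significant digits) in the working; the whole derivation runs at full precision in every operation — a single rounding finalizes every reported figure; the derived quantities (the five compositions, ignition loss, the totals, net glass mass, the yield) are carried from the weighed amounts at 250.0 t of glass in full float precision, as written in the problem or the answer.
Oxide mass targets, per 250.0 t enamel:
  Al2O3: 10.20% × 250.0 = 25.50 t
  K2O: 17.14% × 250.0 = 42.85 t
  Li2O: 9.041% × 250.0 = 22.60 t
  SiO2: 45.65% × 250.0 = 114.1 t
  ZnO: 17.97% × 250.0 = 44.92 t
Per-oxide balance check from the weights as reported, per the basis as stated (summed amounts equal target values once rounding is allowed for):
  Al2O3: 93.18·0.2719 + 54.98·0.003000 = 25.50 t (target 25.50 t)
  K2O: 63.31·0.6768 = 42.85 t (target 42.85 t)
  Li2O: 38.30·0.4069 + 93.18·0.07530 = 22.60 t (target 22.60 t)
  SiO2: 93.18·0.6377 + 54.98·0.9950 = 114.1 t (target 114.1 t)
  ZnO: 45.02·0.9980 = 44.93 t (target 44.92 t)
Consistency of the glass mass: the batch minus its LOI: 250.0 t (targets for the oxides total 250.0 t; versus the stated basis of 250.0 t — gaps are rounding artifacts).
Adding the batch up: Σ batch = 294.8 t; the LOI term Σ batch·LOI equals 44.78 t; yield: glass divided by total = 84.81%.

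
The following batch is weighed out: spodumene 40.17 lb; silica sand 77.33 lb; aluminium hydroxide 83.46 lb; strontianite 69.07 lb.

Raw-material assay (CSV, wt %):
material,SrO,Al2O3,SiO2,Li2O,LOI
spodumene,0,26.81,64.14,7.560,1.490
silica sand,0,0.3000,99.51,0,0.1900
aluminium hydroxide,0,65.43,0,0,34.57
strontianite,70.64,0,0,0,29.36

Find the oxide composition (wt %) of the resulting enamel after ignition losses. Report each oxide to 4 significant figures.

Intermediates are displayed (rounded to 4 significant digits) in the working — the working math holds full precision at all times. Each reported number includes exactly one rounding. All derived quantities, including yield, four oxide percentages, the totals, net glass mass, LOI, are computed starting from the weights on 220.2 lb of glass in full precision exactly as shown in question or answer.
What the batch supplies per oxide:
  SrO: 69.07·0.7064 = 48.79 lb
  Al2O3: 40.17·0.2681 + 77.33·0.003000 + 83.46·0.6543 = 65.61 lb
  SiO2: 40.17·0.6414 + 77.33·0.9951 = 102.7 lb
  Li2O: 40.17·0.07560 = 3.037 lb
LOI: 40.17·0.01490 + 77.33·0.001900 + 83.46·0.3457 + 69.07·0.2936 = 49.88 lb
Glass = total batch minus LOI = 270.0 − 49.88 = 220.2 lb (consistent with Σ oxide mass)
wt % = oxide mass / glass mass × 100

Glass mass = 220.2 lb (batch 270.0 − LOI 49.88).
Composition: SrO 22.16%, Al2O3 29.80%, SiO2 46.66%, Li2O 1.379%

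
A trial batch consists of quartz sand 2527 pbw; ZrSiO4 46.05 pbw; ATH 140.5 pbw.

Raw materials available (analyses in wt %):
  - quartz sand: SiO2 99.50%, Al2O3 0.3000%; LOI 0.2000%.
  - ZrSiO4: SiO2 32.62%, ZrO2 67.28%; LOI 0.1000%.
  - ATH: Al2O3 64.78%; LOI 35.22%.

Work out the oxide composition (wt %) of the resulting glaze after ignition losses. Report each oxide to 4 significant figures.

Working values appear, rounded to 4 significant figures, across the worked steps; each numeric step keeps full precision through the solve. Each reported value is rounded only once. All derived quantities (yield, LOI, glass mass, the totals, the three compositions) are re-derived in full float precision from the weighed amounts per 2659 pbw of glass, as given in the question or the answer.
Mass of each oxide from the mix:
  SiO2: 2527·0.9950 + 46.05·0.3262 = 2529 pbw
  Al2O3: 2527·0.003000 + 140.5·0.6478 = 98.60 pbw
  ZrO2: 46.05·0.6728 = 30.98 pbw
LOI: 2527·0.002000 + 46.05·0.001000 + 140.5·0.3522 = 54.58 pbw
Net of LOI, the glass mass = 2714 − 54.58 = 2659 pbw (= Σ oxide masses)
wt %: oxide over glass, times 100

Glass mass = 2659 pbw (batch 2714 − LOI 54.58).
Composition: SiO2 95.13%, Al2O3 3.708%, ZrO2 1.165%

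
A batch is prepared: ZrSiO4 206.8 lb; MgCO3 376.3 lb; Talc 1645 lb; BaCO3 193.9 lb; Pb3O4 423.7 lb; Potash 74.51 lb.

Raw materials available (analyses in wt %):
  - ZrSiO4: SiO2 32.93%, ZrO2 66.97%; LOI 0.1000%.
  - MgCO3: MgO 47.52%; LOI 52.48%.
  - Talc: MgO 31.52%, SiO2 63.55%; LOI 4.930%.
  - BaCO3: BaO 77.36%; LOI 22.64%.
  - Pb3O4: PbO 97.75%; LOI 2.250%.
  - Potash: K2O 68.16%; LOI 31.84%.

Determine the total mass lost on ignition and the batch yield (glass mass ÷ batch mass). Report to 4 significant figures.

Full precision is maintained in all steps; intermediates are printed (rounded to four significant figures) within the worked lines. A single rounding finalizes each reported result. All derived quantities (the totals, six oxide percentages, LOI, the yield, glass mass) are computed in exact precision using the weight values at 2564 lb of glass, as written in question or answer.
Per-material ignition loss:
  ZrSiO4: 206.8 × 0.001000 = 0.2068 lb
  MgCO3: 376.3 × 0.5248 = 197.5 lb
  Talc: 1645 × 0.04930 = 81.10 lb
  BaCO3: 193.9 × 0.2264 = 43.90 lb
  Pb3O4: 423.7 × 0.02250 = 9.533 lb
  Potash: 74.51 × 0.3184 = 23.72 lb
Total LOI = 355.9 lb
Glass = batch − LOI = 2920 − 355.9 = 2564 lb

LOI loss = 355.9 lb; glass = 2564 lb; yield = 87.81%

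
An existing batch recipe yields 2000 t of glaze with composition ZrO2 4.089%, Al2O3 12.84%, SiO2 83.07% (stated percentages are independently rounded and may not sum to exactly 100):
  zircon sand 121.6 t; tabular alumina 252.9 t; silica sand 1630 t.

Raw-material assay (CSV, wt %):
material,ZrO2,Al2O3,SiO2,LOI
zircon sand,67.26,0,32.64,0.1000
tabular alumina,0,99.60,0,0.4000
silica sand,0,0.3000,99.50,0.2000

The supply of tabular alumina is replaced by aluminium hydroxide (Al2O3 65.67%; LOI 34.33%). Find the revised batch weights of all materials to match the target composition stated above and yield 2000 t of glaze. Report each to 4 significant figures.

Mid-chain values are shown with 4-significant-figure rounding in the printout — the whole derivation maintains exact precision end to end; each reported result takes a single rounding — the derived quantities are computed from the batch weights on 2000 t of glass at full float precision (LOI, the yield, the totals, three oxide percentages, net glass mass) as set out in either problem or answer.
Per-oxide target masses for 2000 t glaze:
  ZrO2: 4.089% × 2000 = 81.78 t
  Al2O3: 12.84% × 2000 = 256.8 t
  SiO2: 83.07% × 2000 = 1661 t
Balance tally, oxide-wise, on the weights just shown, per the basis as stated (every target is met by its sum inside rounding margins):
  ZrO2: 121.6·0.6726 = 81.79 t (target 81.78 t)
  Al2O3: 383.6·0.6567 + 1630·0.003000 = 256.8 t (target 256.8 t)
  SiO2: 121.6·0.3264 + 1630·0.9950 = 1662 t (target 1661 t)
Mass balance on the glass: total charge less LOI = 2000 t (oxide target masses add up to 2000 t; the stated basis being 2000 t — gaps are rounding artifacts).
Whole-batch sum: Σ batch = 2135 t; the LOI term Σ batch·LOI equals 135.1 t; glass ÷ batch gives a yield of 93.67%.

Revised batch per 2000 t glaze:
  zircon sand: 121.6 t
  aluminium hydroxide: 383.6 t
  silica sand: 1630 t
Total batch = 2135 t; LOI loss = 135.1 t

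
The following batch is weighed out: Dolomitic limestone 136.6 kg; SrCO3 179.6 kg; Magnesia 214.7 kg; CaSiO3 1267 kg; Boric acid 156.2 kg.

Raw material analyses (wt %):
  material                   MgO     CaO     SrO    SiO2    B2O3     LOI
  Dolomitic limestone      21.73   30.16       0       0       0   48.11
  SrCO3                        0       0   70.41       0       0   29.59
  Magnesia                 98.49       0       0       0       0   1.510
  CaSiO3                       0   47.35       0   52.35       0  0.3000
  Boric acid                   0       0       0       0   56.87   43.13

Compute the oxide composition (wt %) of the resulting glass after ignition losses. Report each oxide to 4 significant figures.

Working values are printed, with 4-significant-digit rounding, alongside each step. Every computation carries full precision from start to finish. Each reported value carries a single rounding. All derived quantities (five oxide percentages, yield, glass mass, the totals, LOI) are computed starting from the weights per 1761 kg of glass in exact precision, as written in the problem or answer text.
Oxide masses out of the charge:
  MgO: 136.6·0.2173 + 214.7·0.9849 = 241.1 kg
  CaO: 136.6·0.3016 + 1267·0.4735 = 641.1 kg
  SrO: 179.6·0.7041 = 126.5 kg
  SiO2: 1267·0.5235 = 663.3 kg
  B2O3: 156.2·0.5687 = 88.83 kg
LOI: 136.6·0.4811 + 179.6·0.2959 + 214.7·0.01510 + 1267·0.003000 + 156.2·0.4313 = 193.3 kg
Glass mass = batch − LOI = 1954 − 193.3 = 1761 kg (matching Σ of the oxides)
each oxide over glass, ×100, is wt %

Glass mass = 1761 kg (batch 1954 − LOI 193.3).
Composition: MgO 13.69%, CaO 36.41%, SrO 7.182%, SiO2 37.67%, B2O3 5.045%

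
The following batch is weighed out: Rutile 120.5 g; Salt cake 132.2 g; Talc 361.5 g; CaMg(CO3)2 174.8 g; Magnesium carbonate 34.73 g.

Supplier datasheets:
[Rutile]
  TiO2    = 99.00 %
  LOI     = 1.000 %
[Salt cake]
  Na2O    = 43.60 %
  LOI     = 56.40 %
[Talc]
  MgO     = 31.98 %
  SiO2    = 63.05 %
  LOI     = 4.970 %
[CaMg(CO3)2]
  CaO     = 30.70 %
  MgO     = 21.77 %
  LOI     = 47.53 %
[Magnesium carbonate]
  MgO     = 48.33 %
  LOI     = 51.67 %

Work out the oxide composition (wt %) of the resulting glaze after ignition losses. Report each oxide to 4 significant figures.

Each numeric step keeps exact precision through the solve. Intermediates are printed rounded to four significant digits at each printed step; exactly one rounding goes into each reported figure — all derived quantities, which include LOI, the five compositions, totals, net glass mass, the yield, are rebuilt in full precision, as set out in problem or answer, from the batch weights on 629.0 g of glass.
What the batch supplies per oxide:
  CaO: 174.8·0.3070 = 53.66 g
  Na2O: 132.2·0.4360 = 57.64 g
  TiO2: 120.5·0.9900 = 119.3 g
  MgO: 361.5·0.3198 + 174.8·0.2177 + 34.73·0.4833 = 170.4 g
  SiO2: 361.5·0.6305 = 227.9 g
LOI: 120.5·0.01000 + 132.2·0.5640 + 361.5·0.04970 + 174.8·0.4753 + 34.73·0.5167 = 194.8 g
Glass mass = batch − LOI = 823.7 − 194.8 = 629.0 g (the oxide masses sum to this)
percent by weight: oxide/glass ×100

Glass mass = 629.0 g (batch 823.7 − LOI 194.8).
Composition: CaO 8.532%, Na2O 9.164%, TiO2 18.97%, MgO 27.10%, SiO2 36.24%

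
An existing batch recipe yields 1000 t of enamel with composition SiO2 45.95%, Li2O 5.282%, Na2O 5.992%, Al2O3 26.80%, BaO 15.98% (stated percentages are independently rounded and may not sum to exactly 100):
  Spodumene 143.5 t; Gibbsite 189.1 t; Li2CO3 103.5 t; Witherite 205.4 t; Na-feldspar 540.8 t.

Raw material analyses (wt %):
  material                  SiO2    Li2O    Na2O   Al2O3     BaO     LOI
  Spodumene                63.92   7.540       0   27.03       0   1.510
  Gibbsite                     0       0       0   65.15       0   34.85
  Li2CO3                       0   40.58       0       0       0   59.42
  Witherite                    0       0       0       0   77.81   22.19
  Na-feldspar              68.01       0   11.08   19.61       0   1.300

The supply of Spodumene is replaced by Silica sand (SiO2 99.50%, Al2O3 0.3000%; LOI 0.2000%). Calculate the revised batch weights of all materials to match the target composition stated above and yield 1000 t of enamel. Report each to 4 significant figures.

The working math keeps full float precision at every stage — the intermediate values are printed rounded off to 4 significant digits in the printout; each reported number is rounded once only; all derived quantities, which include yield, net glass mass, LOI, five oxide percentages, the totals, are re-derived in full float precision, as they appear in either problem or answer, using the weight values for 1000 t of glass.
Oxide mass targets, per 1000 t enamel:
  SiO2: 45.95% × 1000 = 459.5 t
  Li2O: 5.282% × 1000 = 52.82 t
  Na2O: 5.992% × 1000 = 59.92 t
  Al2O3: 26.80% × 1000 = 268.0 t
  BaO: 15.98% × 1000 = 159.8 t
Per-oxide balance check given the weights on record, on the stated basis (summed amounts equal target values inside rounding margins):
  SiO2: 92.17·0.9950 + 540.8·0.6801 = 459.5 t (target 459.5 t)
  Li2O: 130.2·0.4058 = 52.84 t (target 52.82 t)
  Na2O: 540.8·0.1108 = 59.92 t (target 59.92 t)
  Al2O3: 92.17·0.003000 + 248.2·0.6515 + 540.8·0.1961 = 268.0 t (target 268.0 t)
  BaO: 205.4·0.7781 = 159.8 t (target 159.8 t)
Glass-mass sanity pass: batch Σ − ignition loss = 1000 t (the targets, summed, come to 1000 t; versus the stated basis of 1000 t — any gap is answer rounding).
Total batch = Σ batch = 1217 t; LOI removed, Σ of batch·LOI: 216.7 t; the yield ratio, glass ÷ batch: 82.19%.

Revised batch per 1000 t enamel:
  Silica sand: 92.17 t
  Gibbsite: 248.2 t
  Li2CO3: 130.2 t
  Witherite: 205.4 t
  Na-feldspar: 540.8 t
Total batch = 1217 t; LOI loss = 216.7 t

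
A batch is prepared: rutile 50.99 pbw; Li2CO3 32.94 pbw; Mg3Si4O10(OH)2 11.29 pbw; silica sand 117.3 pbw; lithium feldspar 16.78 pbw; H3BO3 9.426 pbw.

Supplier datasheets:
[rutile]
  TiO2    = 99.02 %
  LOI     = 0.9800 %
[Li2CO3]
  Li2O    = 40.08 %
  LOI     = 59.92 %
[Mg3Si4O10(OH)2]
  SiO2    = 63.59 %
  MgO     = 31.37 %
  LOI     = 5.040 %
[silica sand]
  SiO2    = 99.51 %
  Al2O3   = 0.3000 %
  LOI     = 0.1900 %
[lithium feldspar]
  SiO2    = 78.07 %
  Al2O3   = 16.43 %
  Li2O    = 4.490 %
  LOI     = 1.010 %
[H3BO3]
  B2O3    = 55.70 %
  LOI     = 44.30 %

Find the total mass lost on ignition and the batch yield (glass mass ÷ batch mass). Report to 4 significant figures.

LOI loss = 25.37 pbw; glass = 213.4 pbw; yield = 89.37%

Mid-chain values are printed rounded to four significant digits at each printed step — the working math runs at full float precision at every stage. A single rounding produces each reported value — all derived quantities are recomputed from the batch weights for 213.4 pbw of glass in full float precision (ignition loss, glass mass, totals, the yield, six oxide percentages), as given in problem or answer.
Loss on ignition, line by line:
  rutile: 50.99 × 0.009800 = 0.4997 pbw
  Li2CO3: 32.94 × 0.5992 = 19.74 pbw
  Mg3Si4O10(OH)2: 11.29 × 0.05040 = 0.5690 pbw
  silica sand: 117.3 × 0.001900 = 0.2229 pbw
  lithium feldspar: 16.78 × 0.01010 = 0.1695 pbw
  H3BO3: 9.426 × 0.4430 = 4.176 pbw
Total LOI = 25.37 pbw
Glass = batch − LOI = 238.7 − 25.37 = 213.4 pbw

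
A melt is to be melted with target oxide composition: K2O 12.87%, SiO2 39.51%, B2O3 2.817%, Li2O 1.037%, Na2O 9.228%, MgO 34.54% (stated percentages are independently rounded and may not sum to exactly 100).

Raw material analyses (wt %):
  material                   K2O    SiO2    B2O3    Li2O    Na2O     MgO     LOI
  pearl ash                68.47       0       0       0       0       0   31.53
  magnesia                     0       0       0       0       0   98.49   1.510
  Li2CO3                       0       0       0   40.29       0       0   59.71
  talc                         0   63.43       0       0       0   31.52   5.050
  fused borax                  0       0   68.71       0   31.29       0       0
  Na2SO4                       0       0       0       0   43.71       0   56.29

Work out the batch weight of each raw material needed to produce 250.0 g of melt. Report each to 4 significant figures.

Batch per 250.0 g melt:
  pearl ash: 46.99 g
  magnesia: 37.84 g
  Li2CO3: 6.435 g
  talc: 155.7 g
  fused borax: 10.25 g
  Na2SO4: 45.44 g
Total batch = 302.7 g; LOI loss = 52.67 g; yield = 82.60%

The working math runs at full precision end to end. Mid-chain values are displayed rounded to 4 significant digits when written out — a single rounding finalizes every reported figure; all derived quantities (the yield, LOI, totals, net glass mass, six oxide percentages) are re-derived using the weight values at 250.0 g of glass at full float precision, as given in the question or the answer.
Oxide mass targets, per 250.0 g melt:
  K2O: 12.87% × 250.0 = 32.17 g
  SiO2: 39.51% × 250.0 = 98.78 g
  B2O3: 2.817% × 250.0 = 7.042 g
  Li2O: 1.037% × 250.0 = 2.592 g
  Na2O: 9.228% × 250.0 = 23.07 g
  MgO: 34.54% × 250.0 = 86.35 g
Mass-balance tally per oxide from the weights as reported, relative to the basis at hand (oxide sums agree with the targets given rounding of the digits):
  K2O: 46.99·0.6847 = 32.17 g (target 32.17 g)
  SiO2: 155.7·0.6343 = 98.76 g (target 98.78 g)
  B2O3: 10.25·0.6871 = 7.043 g (target 7.042 g)
  Li2O: 6.435·0.4029 = 2.593 g (target 2.592 g)
  Na2O: 10.25·0.3129 + 45.44·0.4371 = 23.07 g (target 23.07 g)
  MgO: 37.84·0.9849 + 155.7·0.3152 = 86.35 g (target 86.35 g)
Glass mass check: batch total minus LOI = 250.0 g (oxide target masses add up to 250.0 g; basis as stated: 250.0 g — rounding explains the deltas).
Total batch = Σ batch = 302.7 g; loss to ignition Σ batch·LOI = 52.67 g; the yield ratio, glass ÷ batch: 82.60%.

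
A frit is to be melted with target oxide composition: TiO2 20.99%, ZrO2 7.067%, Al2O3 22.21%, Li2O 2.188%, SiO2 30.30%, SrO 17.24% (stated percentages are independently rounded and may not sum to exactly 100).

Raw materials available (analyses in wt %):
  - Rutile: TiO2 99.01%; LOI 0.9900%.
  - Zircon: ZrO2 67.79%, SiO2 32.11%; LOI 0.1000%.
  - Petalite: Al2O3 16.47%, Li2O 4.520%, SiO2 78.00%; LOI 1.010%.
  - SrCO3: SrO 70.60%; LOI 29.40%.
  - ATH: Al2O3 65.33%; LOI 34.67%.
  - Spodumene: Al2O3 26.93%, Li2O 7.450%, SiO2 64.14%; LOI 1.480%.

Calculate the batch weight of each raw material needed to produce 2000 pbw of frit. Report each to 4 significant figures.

Batch per 2000 pbw frit:
  Rutile: 424.0 pbw
  Zircon: 208.5 pbw
  Petalite: 415.3 pbw
  SrCO3: 488.4 pbw
  ATH: 437.0 pbw
  Spodumene: 335.4 pbw
Total batch = 2309 pbw; LOI loss = 308.7 pbw; yield = 86.63%

All internal work runs at exact precision in all steps — working values are shown (rounded to four significant figures) as written. Every reported value is rounded once only; derived quantities (totals, LOI, yield, net glass mass, six oxide percentages) are rebuilt in exact precision starting from the weights on 2000 pbw of glass, precisely as stated by the question or the answer.
Oxide-by-oxide targets in 2000 pbw frit:
  TiO2: 20.99% × 2000 = 419.8 pbw
  ZrO2: 7.067% × 2000 = 141.3 pbw
  Al2O3: 22.21% × 2000 = 444.2 pbw
  Li2O: 2.188% × 2000 = 43.76 pbw
  SiO2: 30.30% × 2000 = 606.0 pbw
  SrO: 17.24% × 2000 = 344.8 pbw
Balance tally, oxide-wise, on the weights just shown, for the quoted basis mass (every target is met by its sum within answer rounding):
  TiO2: 424.0·0.9901 = 419.8 pbw (target 419.8 pbw)
  ZrO2: 208.5·0.6779 = 141.3 pbw (target 141.3 pbw)
  Al2O3: 415.3·0.1647 + 437.0·0.6533 + 335.4·0.2693 = 444.2 pbw (target 444.2 pbw)
  Li2O: 415.3·0.04520 + 335.4·0.07450 = 43.76 pbw (target 43.76 pbw)
  SiO2: 208.5·0.3211 + 415.3·0.7800 + 335.4·0.6414 = 606.0 pbw (target 606.0 pbw)
  SrO: 488.4·0.7060 = 344.8 pbw (target 344.8 pbw)
Glass-mass sanity pass: batch total minus LOI = 2000 pbw (summing oxide targets gives 2000 pbw; versus the stated basis of 2000 pbw — rounding explains the deltas).
Whole-batch sum: Σ batch = 2309 pbw; Σ batch·LOI gives LOI loss = 308.7 pbw; the yield ratio, glass ÷ batch: 86.63%.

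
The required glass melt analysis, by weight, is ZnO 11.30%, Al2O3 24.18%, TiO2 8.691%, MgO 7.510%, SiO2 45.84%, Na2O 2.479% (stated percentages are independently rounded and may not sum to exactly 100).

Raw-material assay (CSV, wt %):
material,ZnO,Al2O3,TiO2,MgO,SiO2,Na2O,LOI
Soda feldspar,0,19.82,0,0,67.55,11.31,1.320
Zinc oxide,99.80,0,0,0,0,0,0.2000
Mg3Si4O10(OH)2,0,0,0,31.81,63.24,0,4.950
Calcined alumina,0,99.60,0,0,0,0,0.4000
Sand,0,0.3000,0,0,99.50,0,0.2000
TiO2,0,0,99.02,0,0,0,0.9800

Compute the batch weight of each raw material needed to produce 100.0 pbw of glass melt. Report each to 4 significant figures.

All arithmetic maintains full float precision end to end — rounding to four significant figures governs every working value as displayed — each reported value is rounded a single time. Derived quantities, including totals, six oxide percentages, glass mass, the yield, ignition loss, are rebuilt using the weight values on 100.0 pbw of glass at exact precision as they appear in the question or the answer.
The oxide mass targets at 100.0 pbw glass melt:
  ZnO: 11.30% × 100.0 = 11.30 pbw
  Al2O3: 24.18% × 100.0 = 24.18 pbw
  TiO2: 8.691% × 100.0 = 8.691 pbw
  MgO: 7.510% × 100.0 = 7.510 pbw
  SiO2: 45.84% × 100.0 = 45.84 pbw
  Na2O: 2.479% × 100.0 = 2.479 pbw
Verifying the oxide balance from the weights as reported, against the basis in use (sums match the target masses exact up to rounding of places):
  ZnO: 11.32·0.9980 = 11.30 pbw (target 11.30 pbw)
  Al2O3: 21.92·0.1982 + 19.87·0.9960 + 16.18·0.003000 = 24.18 pbw (target 24.18 pbw)
  TiO2: 8.777·0.9902 = 8.691 pbw (target 8.691 pbw)
  MgO: 23.61·0.3181 = 7.510 pbw (target 7.510 pbw)
  SiO2: 21.92·0.6755 + 23.61·0.6324 + 16.18·0.9950 = 45.84 pbw (target 45.84 pbw)
  Na2O: 21.92·0.1131 = 2.479 pbw (target 2.479 pbw)
Auditing the glass mass value: net batch after ignition = 100.0 pbw (the Σ of target masses is 100.0 pbw; with the basis standing at 100.0 pbw — differing by rounding only).
Total batch = Σ batch = 101.7 pbw; the LOI term Σ batch·LOI equals 1.679 pbw; glass ÷ batch gives a yield of 98.35%.

Batch per 100.0 pbw glass melt:
  Soda feldspar: 21.92 pbw
  Zinc oxide: 11.32 pbw
  Mg3Si4O10(OH)2: 23.61 pbw
  Calcined alumina: 19.87 pbw
  Sand: 16.18 pbw
  TiO2: 8.777 pbw
Total batch = 101.7 pbw; LOI loss = 1.679 pbw; yield = 98.35%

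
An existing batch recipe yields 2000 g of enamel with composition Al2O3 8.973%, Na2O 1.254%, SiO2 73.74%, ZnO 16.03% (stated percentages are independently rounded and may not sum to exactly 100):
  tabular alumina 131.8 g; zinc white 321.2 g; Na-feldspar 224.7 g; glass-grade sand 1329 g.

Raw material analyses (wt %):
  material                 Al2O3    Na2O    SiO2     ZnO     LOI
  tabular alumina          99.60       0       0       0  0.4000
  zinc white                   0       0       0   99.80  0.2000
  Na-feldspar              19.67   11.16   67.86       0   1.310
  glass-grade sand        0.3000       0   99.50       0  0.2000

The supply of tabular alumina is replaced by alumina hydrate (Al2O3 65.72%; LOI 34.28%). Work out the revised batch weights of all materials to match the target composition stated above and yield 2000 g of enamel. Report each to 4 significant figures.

Revised batch per 2000 g enamel:
  alumina hydrate: 199.7 g
  zinc white: 321.2 g
  Na-feldspar: 224.7 g
  glass-grade sand: 1329 g
Total batch = 2075 g; LOI loss = 74.70 g

The whole derivation maintains full precision all the way through — in-progress results are shown rounded to four significant digits; exactly one rounding lands on every reported value; derived quantities, which include ignition loss, the totals, net glass mass, the four compositions, the yield, are carried in full precision, exactly as shown in either problem or answer, from the batch weights at 2000 g of glass.
The oxide mass targets at 2000 g enamel:
  Al2O3: 8.973% × 2000 = 179.5 g
  Na2O: 1.254% × 2000 = 25.08 g
  SiO2: 73.74% × 2000 = 1475 g
  ZnO: 16.03% × 2000 = 320.6 g
Checking each oxide sum applying the batch weights above, versus the basis set out (summed amounts equal target values net of answer rounding effects):
  Al2O3: 199.7·0.6572 + 224.7·0.1967 + 1329·0.003000 = 179.4 g (target 179.5 g)
  Na2O: 224.7·0.1116 = 25.08 g (target 25.08 g)
  SiO2: 224.7·0.6786 + 1329·0.9950 = 1475 g (target 1475 g)
  ZnO: 321.2·0.9980 = 320.6 g (target 320.6 g)
Glass-mass sanity pass: Σ batch − LOI loss = 2000 g (targets for the oxides total 2000 g; against the stated basis, 2000 g — rounding explains the deltas).
Summing the batch: Σ batch = 2075 g; the LOI term Σ batch·LOI equals 74.70 g; yield: glass divided by total = 96.40%.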